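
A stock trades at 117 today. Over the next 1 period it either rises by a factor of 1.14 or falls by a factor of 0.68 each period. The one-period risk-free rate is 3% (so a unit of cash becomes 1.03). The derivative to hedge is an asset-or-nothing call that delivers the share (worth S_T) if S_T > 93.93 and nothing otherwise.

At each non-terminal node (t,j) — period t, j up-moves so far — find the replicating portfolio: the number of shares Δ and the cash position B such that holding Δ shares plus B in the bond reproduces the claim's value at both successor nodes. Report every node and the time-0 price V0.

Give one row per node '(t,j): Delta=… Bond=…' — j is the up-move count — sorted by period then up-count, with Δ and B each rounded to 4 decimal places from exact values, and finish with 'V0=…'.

Since d<R<u, set p* = (R−d)/(u−d) = 0.7609; price each node as the discounted p*-expectation of its children.
Terminal payoffs: V(1,0)=0.0000, V(1,1)=133.3800
(0,0): S=117.0000. Δ = (V_up−V_dn)/(S_up−S_dn) = (133.3800−0.0000)/(133.3800−79.5600) = 2.4783. V = [p*·133.3800 + (1−p*)·0.0000]/1.03 = 98.5289. B = V − Δ·S = -191.4276.
Check: Δ(0,0)·S0 + B(0,0) = 98.5289 = V0.

(0,0): Delta=2.4783 Bond=-191.4276
V0=98.5289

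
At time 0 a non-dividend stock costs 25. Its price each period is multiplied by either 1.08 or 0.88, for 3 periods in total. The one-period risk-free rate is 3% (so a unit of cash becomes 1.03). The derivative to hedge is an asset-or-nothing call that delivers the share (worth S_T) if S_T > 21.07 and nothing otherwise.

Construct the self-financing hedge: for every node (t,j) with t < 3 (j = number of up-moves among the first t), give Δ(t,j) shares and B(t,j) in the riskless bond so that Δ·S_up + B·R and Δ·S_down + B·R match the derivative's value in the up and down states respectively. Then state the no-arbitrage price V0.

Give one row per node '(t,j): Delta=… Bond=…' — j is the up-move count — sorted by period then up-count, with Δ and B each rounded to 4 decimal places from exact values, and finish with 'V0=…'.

Under the risk-neutral measure, an up-move has probability p* = (R−d)/(u−d) = 0.7500 and values discount at R = 1.03.
Terminal payoffs: V(3,0)=0.0000, V(3,1)=0.0000, V(3,2)=25.6608, V(3,3)=31.4928
  t=2,j=0: stock 19.3600 → up 20.9088 (V=0.0000), down 17.0368 (V=0.0000). Price 0.0000; hedge Δ=0.0000, bond B=0.0000.
  t=2,j=1: stock 23.7600 → up 25.6608 (V=25.6608), down 20.9088 (V=0.0000). Price 18.6850; hedge Δ=5.4000, bond B=-109.6190.
  t=2,j=2: stock 29.1600 → up 31.4928 (V=31.4928), down 25.6608 (V=25.6608). Price 29.1600; hedge Δ=1.0000, bond B=0.0000.
  t=1,j=0: stock 22.0000 → up 23.7600 (V=18.6850), down 19.3600 (V=0.0000). Price 13.6056; hedge Δ=4.2466, bond B=-79.8196.
  t=1,j=1: stock 27.0000 → up 29.1600 (V=29.1600), down 23.7600 (V=18.6850). Price 25.7682; hedge Δ=1.9398, bond B=-26.6065.
  t=0,j=0: stock 25.0000 → up 27.0000 (V=25.7682), down 22.0000 (V=13.6056). Price 22.0656; hedge Δ=2.4325, bond B=-38.7474.
Each (Δ,B) replicates both successor values, so the strategy is self-financing and V0 is arbitrage-free.

(0,0): Delta=2.4325 Bond=-38.7474
(1,0): Delta=4.2466 Bond=-79.8196
(1,1): Delta=1.9398 Bond=-26.6065
(2,0): Delta=0.0000 Bond=0.0000
(2,1): Delta=5.4000 Bond=-109.6190
(2,2): Delta=1.0000 Bond=0.0000
V0=22.0656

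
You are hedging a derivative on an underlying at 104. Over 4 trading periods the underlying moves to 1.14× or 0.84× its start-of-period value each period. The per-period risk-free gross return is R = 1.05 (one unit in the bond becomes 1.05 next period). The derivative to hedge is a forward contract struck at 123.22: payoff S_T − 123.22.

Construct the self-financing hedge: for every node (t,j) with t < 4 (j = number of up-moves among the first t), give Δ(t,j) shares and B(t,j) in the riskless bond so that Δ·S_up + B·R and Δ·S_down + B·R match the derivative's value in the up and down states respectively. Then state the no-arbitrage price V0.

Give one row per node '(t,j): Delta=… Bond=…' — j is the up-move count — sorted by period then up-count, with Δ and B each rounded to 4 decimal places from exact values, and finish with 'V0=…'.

(0,0): Delta=1.0000 Bond=-101.3734
(1,0): Delta=1.0000 Bond=-106.4421
(1,1): Delta=1.0000 Bond=-106.4421
(2,0): Delta=1.0000 Bond=-111.7642
(2,1): Delta=1.0000 Bond=-111.7642
(2,2): Delta=1.0000 Bond=-111.7642
(3,0): Delta=1.0000 Bond=-117.3524
(3,1): Delta=1.0000 Bond=-117.3524
(3,2): Delta=1.0000 Bond=-117.3524
(3,3): Delta=1.0000 Bond=-117.3524
V0=2.6266

Since d<R<u, set p* = (R−d)/(u−d) = 0.7000; price each node as the discounted p*-expectation of its children.
Payoff layer (t=4): V(4,0)=-71.4414, V(4,1)=-52.9490, V(4,2)=-27.8522, V(4,3)=6.2077, V(4,4)=52.4319
Node (3,0) S=61.6412: V=(p*·-52.9490+(1−p*)·-71.4414)/1.05=-55.7112; Δ=(-52.9490−-71.4414)/(70.2710−51.7786)=1.0000; B=V−Δ·S=-117.3524
Node (3,1) S=83.6559: V=(p*·-27.8522+(1−p*)·-52.9490)/1.05=-33.6964; Δ=(-27.8522−-52.9490)/(95.3678−70.2710)=1.0000; B=V−Δ·S=-117.3524
Node (3,2) S=113.5331: V=(p*·6.2077+(1−p*)·-27.8522)/1.05=-3.8193; Δ=(6.2077−-27.8522)/(129.4277−95.3678)=1.0000; B=V−Δ·S=-117.3524
Node (3,3) S=154.0806: V=(p*·52.4319+(1−p*)·6.2077)/1.05=36.7282; Δ=(52.4319−6.2077)/(175.6519−129.4277)=1.0000; B=V−Δ·S=-117.3524
Node (2,0) S=73.3824: V=(p*·-33.6964+(1−p*)·-55.7112)/1.05=-38.3818; Δ=(-33.6964−-55.7112)/(83.6559−61.6412)=1.0000; B=V−Δ·S=-111.7642
Node (2,1) S=99.5904: V=(p*·-3.8193+(1−p*)·-33.6964)/1.05=-12.1738; Δ=(-3.8193−-33.6964)/(113.5331−83.6559)=1.0000; B=V−Δ·S=-111.7642
Node (2,2) S=135.1584: V=(p*·36.7282+(1−p*)·-3.8193)/1.05=23.3942; Δ=(36.7282−-3.8193)/(154.0806−113.5331)=1.0000; B=V−Δ·S=-111.7642
Node (1,0) S=87.3600: V=(p*·-12.1738+(1−p*)·-38.3818)/1.05=-19.0821; Δ=(-12.1738−-38.3818)/(99.5904−73.3824)=1.0000; B=V−Δ·S=-106.4421
Node (1,1) S=118.5600: V=(p*·23.3942+(1−p*)·-12.1738)/1.05=12.1179; Δ=(23.3942−-12.1738)/(135.1584−99.5904)=1.0000; B=V−Δ·S=-106.4421
Node (0,0) S=104.0000: V=(p*·12.1179+(1−p*)·-19.0821)/1.05=2.6266; Δ=(12.1179−-19.0821)/(118.5600−87.3600)=1.0000; B=V−Δ·S=-101.3734
The time-0 hedge costs 2.6266, which is the no-arbitrage price.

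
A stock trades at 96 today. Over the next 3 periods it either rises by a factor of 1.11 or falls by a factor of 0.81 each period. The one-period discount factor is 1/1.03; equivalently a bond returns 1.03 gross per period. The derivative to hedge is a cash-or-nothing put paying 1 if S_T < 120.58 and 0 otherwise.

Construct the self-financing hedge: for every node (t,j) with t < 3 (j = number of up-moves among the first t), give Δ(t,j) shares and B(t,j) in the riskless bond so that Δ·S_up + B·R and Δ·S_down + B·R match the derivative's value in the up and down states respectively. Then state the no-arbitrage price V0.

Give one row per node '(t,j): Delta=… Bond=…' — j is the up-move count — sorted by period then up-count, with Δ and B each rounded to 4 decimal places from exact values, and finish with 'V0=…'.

(0,0): Delta=-0.0176 Bond=2.2439
(1,0): Delta=0.0000 Bond=0.9426
(1,1): Delta=-0.0223 Bond=2.8089
(2,0): Delta=0.0000 Bond=0.9709
(2,1): Delta=0.0000 Bond=0.9709
(2,2): Delta=-0.0282 Bond=3.5922
V0=0.5542

No-arbitrage ⇒ martingale measure with p* = (R−d)/(u−d) = 0.7333.
At expiry t=3: V(3,0)=1.0000, V(3,1)=1.0000, V(3,2)=1.0000, V(3,3)=0.0000
  t=2,j=0: stock 62.9856 → up 69.9140 (V=1.0000), down 51.0183 (V=1.0000). Price 0.9709; hedge Δ=0.0000, bond B=0.9709.
  t=2,j=1: stock 86.3136 → up 95.8081 (V=1.0000), down 69.9140 (V=1.0000). Price 0.9709; hedge Δ=0.0000, bond B=0.9709.
  t=2,j=2: stock 118.2816 → up 131.2926 (V=0.0000), down 95.8081 (V=1.0000). Price 0.2589; hedge Δ=-0.0282, bond B=3.5922.
  t=1,j=0: stock 77.7600 → up 86.3136 (V=0.9709), down 62.9856 (V=0.9709). Price 0.9426; hedge Δ=0.0000, bond B=0.9426.
  t=1,j=1: stock 106.5600 → up 118.2816 (V=0.2589), down 86.3136 (V=0.9709). Price 0.4357; hedge Δ=-0.0223, bond B=2.8089.
  t=0,j=0: stock 96.0000 → up 106.5600 (V=0.4357), down 77.7600 (V=0.9426). Price 0.5542; hedge Δ=-0.0176, bond B=2.2439.
Root portfolio cost Δ·96+B reproduces V0=0.5542.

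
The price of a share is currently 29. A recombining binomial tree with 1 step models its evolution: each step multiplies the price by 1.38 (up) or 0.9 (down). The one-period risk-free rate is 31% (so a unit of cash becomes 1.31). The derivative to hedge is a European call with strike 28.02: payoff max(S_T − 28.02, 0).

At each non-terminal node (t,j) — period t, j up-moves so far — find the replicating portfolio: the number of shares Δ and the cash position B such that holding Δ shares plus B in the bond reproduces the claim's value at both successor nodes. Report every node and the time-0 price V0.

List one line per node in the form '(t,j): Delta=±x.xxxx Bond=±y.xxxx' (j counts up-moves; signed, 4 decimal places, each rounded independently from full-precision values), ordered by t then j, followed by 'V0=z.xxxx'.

No-arbitrage ⇒ martingale measure with p* = (R−d)/(u−d) = 0.8542.
Terminal payoffs: V(1,0)=0.0000, V(1,1)=12.0000
  t=0,j=0: stock 29.0000 → up 40.0200 (V=12.0000), down 26.1000 (V=0.0000). Price 7.8244; hedge Δ=0.8621, bond B=-17.1756.
Self-financing check: at every node Δ·S+B equals the discounted successor values.

(0,0): Delta=0.8621 Bond=-17.1756
V0=7.8244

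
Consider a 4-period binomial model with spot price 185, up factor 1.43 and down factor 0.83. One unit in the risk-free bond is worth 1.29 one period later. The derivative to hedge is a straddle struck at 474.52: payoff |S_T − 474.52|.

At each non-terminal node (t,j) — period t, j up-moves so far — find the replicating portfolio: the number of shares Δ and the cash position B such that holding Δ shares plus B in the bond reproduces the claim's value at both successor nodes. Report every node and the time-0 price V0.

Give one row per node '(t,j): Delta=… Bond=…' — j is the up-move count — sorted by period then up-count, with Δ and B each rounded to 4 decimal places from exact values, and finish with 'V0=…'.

(0,0): Delta=0.1312 Bond=36.7054
(1,0): Delta=-1.0000 Bond=221.0474
(1,1): Delta=0.3310 Bond=-5.5144
(2,0): Delta=-1.0000 Bond=285.1511
(2,1): Delta=-1.0000 Bond=285.1511
(2,2): Delta=0.5662 Bond=-96.0638
(3,0): Delta=-1.0000 Bond=367.8450
(3,1): Delta=-1.0000 Bond=367.8450
(3,2): Delta=-1.0000 Bond=367.8450
(3,3): Delta=0.8428 Bond=-273.5905
V0=60.9794

Under the risk-neutral measure, an up-move has probability p* = (R−d)/(u−d) = 0.7667 and values discount at R = 1.29.
Payoff layer (t=4): V(4,0)=386.7221, V(4,1)=323.2537, V(4,2)=213.9047, V(4,3)=25.5080, V(4,4)=299.0790
  t=3,j=0: stock 105.7806 → up 151.2663 (V=323.2537), down 87.7979 (V=386.7221). Price 262.0644; hedge Δ=-1.0000, bond B=367.8450.
  t=3,j=1: stock 182.2485 → up 260.6153 (V=213.9047), down 151.2663 (V=323.2537). Price 185.5965; hedge Δ=-1.0000, bond B=367.8450.
  t=3,j=2: stock 313.9944 → up 449.0120 (V=25.5080), down 260.6153 (V=213.9047). Price 53.8506; hedge Δ=-1.0000, bond B=367.8450.
  t=3,j=3: stock 540.9783 → up 773.5990 (V=299.0790), down 449.0120 (V=25.5080). Price 182.3610; hedge Δ=0.8428, bond B=-273.5905.
  t=2,j=0: stock 127.4465 → up 182.2485 (V=185.5965), down 105.7806 (V=262.0644). Price 157.7046; hedge Δ=-1.0000, bond B=285.1511.
  t=2,j=1: stock 219.5765 → up 313.9944 (V=53.8506), down 182.2485 (V=185.5965). Price 65.5746; hedge Δ=-1.0000, bond B=285.1511.
  t=2,j=2: stock 378.3065 → up 540.9783 (V=182.3610), down 313.9944 (V=53.8506). Price 118.1204; hedge Δ=0.5662, bond B=-96.0638.
  t=1,j=0: stock 153.5500 → up 219.5765 (V=65.5746), down 127.4465 (V=157.7046). Price 67.4974; hedge Δ=-1.0000, bond B=221.0474.
  t=1,j=1: stock 264.5500 → up 378.3065 (V=118.1204), down 219.5765 (V=65.5746). Price 82.0618; hedge Δ=0.3310, bond B=-5.5144.
  t=0,j=0: stock 185.0000 → up 264.5500 (V=82.0618), down 153.5500 (V=67.4974). Price 60.9794; hedge Δ=0.1312, bond B=36.7054.
Root portfolio cost Δ·185+B reproduces V0=60.9794.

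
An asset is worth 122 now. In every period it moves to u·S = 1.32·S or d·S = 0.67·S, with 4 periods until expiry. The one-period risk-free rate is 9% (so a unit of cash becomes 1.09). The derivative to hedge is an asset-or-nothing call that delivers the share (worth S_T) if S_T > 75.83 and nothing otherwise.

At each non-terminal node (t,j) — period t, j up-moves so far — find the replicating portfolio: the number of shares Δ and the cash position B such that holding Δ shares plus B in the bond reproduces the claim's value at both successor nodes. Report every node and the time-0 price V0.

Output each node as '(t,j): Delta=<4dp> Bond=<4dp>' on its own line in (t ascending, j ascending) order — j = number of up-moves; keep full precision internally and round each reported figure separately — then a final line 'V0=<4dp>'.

(0,0): Delta=1.1042 Bond=-16.9122
(1,0): Delta=1.3036 Bond=-34.7312
(1,1): Delta=1.0488 Bond=-9.5097
(2,0): Delta=1.5891 Bond=-53.4936
(2,1): Delta=1.2242 Bond=-29.2941
(2,2): Delta=1.0000 Bond=0.0000
(3,0): Delta=0.0000 Bond=0.0000
(3,1): Delta=2.0308 Bond=-90.2386
(3,2): Delta=1.0000 Bond=0.0000
(3,3): Delta=1.0000 Bond=0.0000
V0=117.7979

Under the risk-neutral measure, an up-move has probability p* = (R−d)/(u−d) = 0.6462 and values discount at R = 1.09.
Terminal values V(4,·): V(4,0)=0.0000, V(4,1)=0.0000, V(4,2)=95.4239, V(4,3)=187.9994, V(4,4)=370.3868
Node (3,0) S=36.6931: V=(p*·0.0000+(1−p*)·0.0000)/1.09=0.0000; Δ=(0.0000−0.0000)/(48.4349−24.5844)=0.0000; B=V−Δ·S=0.0000
Node (3,1) S=72.2909: V=(p*·95.4239+(1−p*)·0.0000)/1.09=56.5675; Δ=(95.4239−0.0000)/(95.4239−48.4349)=2.0308; B=V−Δ·S=-90.2386
Node (3,2) S=142.4238: V=(p*·187.9994+(1−p*)·95.4239)/1.09=142.4238; Δ=(187.9994−95.4239)/(187.9994−95.4239)=1.0000; B=V−Δ·S=0.0000
Node (3,3) S=280.5961: V=(p*·370.3868+(1−p*)·187.9994)/1.09=280.5961; Δ=(370.3868−187.9994)/(370.3868−187.9994)=1.0000; B=V−Δ·S=0.0000
Node (2,0) S=54.7658: V=(p*·56.5675+(1−p*)·0.0000)/1.09=33.5333; Δ=(56.5675−0.0000)/(72.2909−36.6931)=1.5891; B=V−Δ·S=-53.4936
Node (2,1) S=107.8968: V=(p*·142.4238+(1−p*)·56.5675)/1.09=102.7925; Δ=(142.4238−56.5675)/(142.4238−72.2909)=1.2242; B=V−Δ·S=-29.2941
Node (2,2) S=212.5728: V=(p*·280.5961+(1−p*)·142.4238)/1.09=212.5728; Δ=(280.5961−142.4238)/(280.5961−142.4238)=1.0000; B=V−Δ·S=0.0000
Node (1,0) S=81.7400: V=(p*·102.7925+(1−p*)·33.5333)/1.09=71.8215; Δ=(102.7925−33.5333)/(107.8968−54.7658)=1.3036; B=V−Δ·S=-34.7312
Node (1,1) S=161.0400: V=(p*·212.5728+(1−p*)·102.7925)/1.09=159.3830; Δ=(212.5728−102.7925)/(212.5728−107.8968)=1.0488; B=V−Δ·S=-9.5097
Node (0,0) S=122.0000: V=(p*·159.3830+(1−p*)·71.8215)/1.09=117.7979; Δ=(159.3830−71.8215)/(161.0400−81.7400)=1.1042; B=V−Δ·S=-16.9122
Self-financing check: at every node Δ·S+B equals the discounted successor values.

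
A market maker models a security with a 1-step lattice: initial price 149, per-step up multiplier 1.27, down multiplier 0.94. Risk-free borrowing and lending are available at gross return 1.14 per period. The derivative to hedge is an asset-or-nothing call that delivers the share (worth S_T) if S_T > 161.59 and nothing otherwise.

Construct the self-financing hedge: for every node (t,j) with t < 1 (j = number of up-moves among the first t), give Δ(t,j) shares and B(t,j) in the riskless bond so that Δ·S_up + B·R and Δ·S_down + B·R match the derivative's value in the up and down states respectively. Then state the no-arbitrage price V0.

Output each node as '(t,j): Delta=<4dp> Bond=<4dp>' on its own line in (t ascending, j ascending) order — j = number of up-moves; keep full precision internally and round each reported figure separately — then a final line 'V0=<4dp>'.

(0,0): Delta=3.8485 Bond=-472.8235
V0=100.6007

No-arbitrage ⇒ martingale measure with p* = (R−d)/(u−d) = 0.6061.
Terminal values V(1,·): V(1,0)=0.0000, V(1,1)=189.2300
Node (0,0) S=149.0000: V=(p*·189.2300+(1−p*)·0.0000)/1.14=100.6007; Δ=(189.2300−0.0000)/(189.2300−140.0600)=3.8485; B=V−Δ·S=-472.8235
Each (Δ,B) replicates both successor values, so the strategy is self-financing and V0 is arbitrage-free.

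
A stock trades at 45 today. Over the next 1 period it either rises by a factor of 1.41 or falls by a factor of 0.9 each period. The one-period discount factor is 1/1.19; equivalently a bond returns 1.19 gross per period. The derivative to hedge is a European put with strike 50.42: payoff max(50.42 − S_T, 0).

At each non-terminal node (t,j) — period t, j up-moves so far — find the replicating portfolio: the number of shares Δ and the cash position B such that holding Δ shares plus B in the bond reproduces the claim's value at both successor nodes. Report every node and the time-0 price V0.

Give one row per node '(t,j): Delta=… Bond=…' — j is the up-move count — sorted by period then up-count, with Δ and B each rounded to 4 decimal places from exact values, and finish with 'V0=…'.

Since d<R<u, set p* = (R−d)/(u−d) = 0.5686; price each node as the discounted p*-expectation of its children.
At expiry t=1: V(1,0)=9.9200, V(1,1)=0.0000
(0,0): S=45.0000. Δ = (V_up−V_dn)/(S_up−S_dn) = (0.0000−9.9200)/(63.4500−40.5000) = -0.4322. V = [p*·0.0000 + (1−p*)·9.9200]/1.19 = 3.5960. B = V − Δ·S = 23.0470.
Self-financing check: at every node Δ·S+B equals the discounted successor values.

(0,0): Delta=-0.4322 Bond=23.0470
V0=3.5960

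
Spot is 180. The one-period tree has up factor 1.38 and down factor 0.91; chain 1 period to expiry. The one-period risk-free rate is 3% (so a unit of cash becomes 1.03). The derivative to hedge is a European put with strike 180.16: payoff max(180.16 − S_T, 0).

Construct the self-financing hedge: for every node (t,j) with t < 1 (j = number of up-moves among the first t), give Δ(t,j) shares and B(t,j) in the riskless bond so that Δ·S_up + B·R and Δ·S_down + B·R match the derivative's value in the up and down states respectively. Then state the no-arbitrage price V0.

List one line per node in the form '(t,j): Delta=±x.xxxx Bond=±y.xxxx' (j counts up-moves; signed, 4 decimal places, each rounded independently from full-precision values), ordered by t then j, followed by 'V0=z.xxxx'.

Under the risk-neutral measure, an up-move has probability p* = (R−d)/(u−d) = 0.2553 and values discount at R = 1.03.
At expiry t=1: V(1,0)=16.3600, V(1,1)=0.0000
(0,0): S=180.0000. Δ = (V_up−V_dn)/(S_up−S_dn) = (0.0000−16.3600)/(248.4000−163.8000) = -0.1934. V = [p*·0.0000 + (1−p*)·16.3600]/1.03 = 11.8281. B = V − Δ·S = 46.6366.
Check: Δ(0,0)·S0 + B(0,0) = 11.8281 = V0.

(0,0): Delta=-0.1934 Bond=46.6366
V0=11.8281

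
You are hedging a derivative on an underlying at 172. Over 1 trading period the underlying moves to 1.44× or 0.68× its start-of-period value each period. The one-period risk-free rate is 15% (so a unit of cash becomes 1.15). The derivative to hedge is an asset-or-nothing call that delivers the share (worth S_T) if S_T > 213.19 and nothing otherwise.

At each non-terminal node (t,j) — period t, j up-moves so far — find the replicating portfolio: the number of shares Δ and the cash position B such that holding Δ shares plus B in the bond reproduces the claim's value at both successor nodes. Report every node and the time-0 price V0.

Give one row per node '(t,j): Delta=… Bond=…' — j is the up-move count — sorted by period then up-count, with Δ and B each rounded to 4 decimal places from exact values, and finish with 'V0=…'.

The replicating-portfolio and risk-neutral prices coincide; use p* = (1.15−0.68)/(1.44−0.68) = 0.6184 for the latter.
Terminal payoffs: V(1,0)=0.0000, V(1,1)=247.6800
  t=0,j=0: stock 172.0000 → up 247.6800 (V=247.6800), down 116.9600 (V=0.0000). Price 133.1918; hedge Δ=1.8947, bond B=-192.7030.
Self-financing check: at every node Δ·S+B equals the discounted successor values.

(0,0): Delta=1.8947 Bond=-192.7030
V0=133.1918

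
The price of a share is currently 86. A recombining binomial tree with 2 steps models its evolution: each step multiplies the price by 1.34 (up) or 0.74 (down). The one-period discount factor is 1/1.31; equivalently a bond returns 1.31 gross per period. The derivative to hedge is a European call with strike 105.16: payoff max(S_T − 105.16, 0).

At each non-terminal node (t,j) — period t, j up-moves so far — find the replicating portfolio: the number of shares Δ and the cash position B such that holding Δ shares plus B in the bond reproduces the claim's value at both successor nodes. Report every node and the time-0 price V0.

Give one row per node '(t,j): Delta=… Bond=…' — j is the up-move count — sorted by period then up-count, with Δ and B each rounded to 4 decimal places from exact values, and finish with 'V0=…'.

No-arbitrage ⇒ martingale measure with p* = (R−d)/(u−d) = 0.9500.
Terminal values V(2,·): V(2,0)=0.0000, V(2,1)=0.0000, V(2,2)=49.2616
  t=1,j=0: stock 63.6400 → up 85.2776 (V=0.0000), down 47.0936 (V=0.0000). Price 0.0000; hedge Δ=0.0000, bond B=0.0000.
  t=1,j=1: stock 115.2400 → up 154.4216 (V=49.2616), down 85.2776 (V=0.0000). Price 35.7241; hedge Δ=0.7124, bond B=-46.3786.
  t=0,j=0: stock 86.0000 → up 115.2400 (V=35.7241), down 63.6400 (V=0.0000). Price 25.9068; hedge Δ=0.6923, bond B=-33.6333.
Each (Δ,B) replicates both successor values, so the strategy is self-financing and V0 is arbitrage-free.

(0,0): Delta=0.6923 Bond=-33.6333
(1,0): Delta=0.0000 Bond=0.0000
(1,1): Delta=0.7124 Bond=-46.3786
V0=25.9068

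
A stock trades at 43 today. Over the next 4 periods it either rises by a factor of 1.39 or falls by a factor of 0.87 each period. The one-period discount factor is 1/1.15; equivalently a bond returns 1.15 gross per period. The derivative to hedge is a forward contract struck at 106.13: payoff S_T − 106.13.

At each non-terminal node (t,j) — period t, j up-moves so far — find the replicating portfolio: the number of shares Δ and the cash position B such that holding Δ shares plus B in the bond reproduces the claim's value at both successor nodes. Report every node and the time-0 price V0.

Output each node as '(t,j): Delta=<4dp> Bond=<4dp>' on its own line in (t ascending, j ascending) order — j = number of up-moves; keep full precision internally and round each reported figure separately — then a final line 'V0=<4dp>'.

Under the risk-neutral measure, an up-move has probability p* = (R−d)/(u−d) = 0.5385 and values discount at R = 1.15.
Terminal payoffs: V(4,0)=-81.4954, V(4,1)=-66.7713, V(4,2)=-43.2465, V(4,3)=-5.6610, V(4,4)=54.3894
(3,0): S=28.3156. Δ = (V_up−V_dn)/(S_up−S_dn) = (-66.7713−-81.4954)/(39.3587−24.6346) = 1.0000. V = [p*·-66.7713 + (1−p*)·-81.4954]/1.15 = -63.9713. B = V − Δ·S = -92.2870.
(3,1): S=45.2399. Δ = (V_up−V_dn)/(S_up−S_dn) = (-43.2465−-66.7713)/(62.8835−39.3587) = 1.0000. V = [p*·-43.2465 + (1−p*)·-66.7713]/1.15 = -47.0470. B = V − Δ·S = -92.2870.
(3,2): S=72.2799. Δ = (V_up−V_dn)/(S_up−S_dn) = (-5.6610−-43.2465)/(100.4690−62.8835) = 1.0000. V = [p*·-5.6610 + (1−p*)·-43.2465]/1.15 = -20.0071. B = V − Δ·S = -92.2870.
(3,3): S=115.4816. Δ = (V_up−V_dn)/(S_up−S_dn) = (54.3894−-5.6610)/(160.5194−100.4690) = 1.0000. V = [p*·54.3894 + (1−p*)·-5.6610]/1.15 = 23.1947. B = V − Δ·S = -92.2870.
(2,0): S=32.5467. Δ = (V_up−V_dn)/(S_up−S_dn) = (-47.0470−-63.9713)/(45.2399−28.3156) = 1.0000. V = [p*·-47.0470 + (1−p*)·-63.9713]/1.15 = -47.7028. B = V − Δ·S = -80.2495.
(2,1): S=51.9999. Δ = (V_up−V_dn)/(S_up−S_dn) = (-20.0071−-47.0470)/(72.2799−45.2399) = 1.0000. V = [p*·-20.0071 + (1−p*)·-47.0470]/1.15 = -28.2496. B = V − Δ·S = -80.2495.
(2,2): S=83.0803. Δ = (V_up−V_dn)/(S_up−S_dn) = (23.1947−-20.0071)/(115.4816−72.2799) = 1.0000. V = [p*·23.1947 + (1−p*)·-20.0071]/1.15 = 2.8308. B = V − Δ·S = -80.2495.
(1,0): S=37.4100. Δ = (V_up−V_dn)/(S_up−S_dn) = (-28.2496−-47.7028)/(51.9999−32.5467) = 1.0000. V = [p*·-28.2496 + (1−p*)·-47.7028]/1.15 = -32.3722. B = V − Δ·S = -69.7822.
(1,1): S=59.7700. Δ = (V_up−V_dn)/(S_up−S_dn) = (2.8308−-28.2496)/(83.0803−51.9999) = 1.0000. V = [p*·2.8308 + (1−p*)·-28.2496]/1.15 = -10.0122. B = V − Δ·S = -69.7822.
(0,0): S=43.0000. Δ = (V_up−V_dn)/(S_up−S_dn) = (-10.0122−-32.3722)/(59.7700−37.4100) = 1.0000. V = [p*·-10.0122 + (1−p*)·-32.3722]/1.15 = -17.6802. B = V − Δ·S = -60.6802.
Self-financing check: at every node Δ·S+B equals the discounted successor values.

(0,0): Delta=1.0000 Bond=-60.6802
(1,0): Delta=1.0000 Bond=-69.7822
(1,1): Delta=1.0000 Bond=-69.7822
(2,0): Delta=1.0000 Bond=-80.2495
(2,1): Delta=1.0000 Bond=-80.2495
(2,2): Delta=1.0000 Bond=-80.2495
(3,0): Delta=1.0000 Bond=-92.2870
(3,1): Delta=1.0000 Bond=-92.2870
(3,2): Delta=1.0000 Bond=-92.2870
(3,3): Delta=1.0000 Bond=-92.2870
V0=-17.6802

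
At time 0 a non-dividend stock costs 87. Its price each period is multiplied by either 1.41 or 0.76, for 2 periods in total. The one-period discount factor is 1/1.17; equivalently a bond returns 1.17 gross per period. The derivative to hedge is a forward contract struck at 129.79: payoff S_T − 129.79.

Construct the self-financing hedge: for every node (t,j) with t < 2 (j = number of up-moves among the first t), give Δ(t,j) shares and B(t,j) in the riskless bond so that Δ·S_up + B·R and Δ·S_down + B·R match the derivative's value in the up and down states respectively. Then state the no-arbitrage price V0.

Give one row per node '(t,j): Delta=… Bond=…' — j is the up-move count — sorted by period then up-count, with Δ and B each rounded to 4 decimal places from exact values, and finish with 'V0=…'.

(0,0): Delta=1.0000 Bond=-94.8134
(1,0): Delta=1.0000 Bond=-110.9316
(1,1): Delta=1.0000 Bond=-110.9316
V0=-7.8134

Under the risk-neutral measure, an up-move has probability p* = (R−d)/(u−d) = 0.6308 and values discount at R = 1.17.
Terminal payoffs: V(2,0)=-79.5388, V(2,1)=-36.5608, V(2,2)=43.1747
(1,0): S=66.1200. Δ = (V_up−V_dn)/(S_up−S_dn) = (-36.5608−-79.5388)/(93.2292−50.2512) = 1.0000. V = [p*·-36.5608 + (1−p*)·-79.5388]/1.17 = -44.8116. B = V − Δ·S = -110.9316.
(1,1): S=122.6700. Δ = (V_up−V_dn)/(S_up−S_dn) = (43.1747−-36.5608)/(172.9647−93.2292) = 1.0000. V = [p*·43.1747 + (1−p*)·-36.5608]/1.17 = 11.7384. B = V − Δ·S = -110.9316.
(0,0): S=87.0000. Δ = (V_up−V_dn)/(S_up−S_dn) = (11.7384−-44.8116)/(122.6700−66.1200) = 1.0000. V = [p*·11.7384 + (1−p*)·-44.8116]/1.17 = -7.8134. B = V − Δ·S = -94.8134.
The time-0 hedge costs -7.8134, which is the no-arbitrage price.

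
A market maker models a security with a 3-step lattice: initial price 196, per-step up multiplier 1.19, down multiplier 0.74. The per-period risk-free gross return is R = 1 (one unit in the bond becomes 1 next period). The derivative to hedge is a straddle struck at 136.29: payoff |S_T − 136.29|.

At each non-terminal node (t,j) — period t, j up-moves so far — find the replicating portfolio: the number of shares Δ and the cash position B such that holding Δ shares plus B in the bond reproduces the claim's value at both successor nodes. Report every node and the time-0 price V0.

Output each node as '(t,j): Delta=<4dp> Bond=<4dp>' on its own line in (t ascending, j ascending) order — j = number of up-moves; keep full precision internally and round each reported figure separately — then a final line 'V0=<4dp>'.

Under the risk-neutral measure, an up-move has probability p* = (R−d)/(u−d) = 0.5778 and values discount at R = 1.
Terminal values V(3,·): V(3,0)=56.8661, V(3,1)=8.5678, V(3,2)=69.1011, V(3,3)=194.0012
Node (2,0) S=107.3296: V=(p*·8.5678+(1−p*)·56.8661)/1=28.9604; Δ=(8.5678−56.8661)/(127.7222−79.4239)=-1.0000; B=V−Δ·S=136.2900
Node (2,1) S=172.5976: V=(p*·69.1011+(1−p*)·8.5678)/1=43.5426; Δ=(69.1011−8.5678)/(205.3911−127.7222)=0.7794; B=V−Δ·S=-90.9760
Node (2,2) S=277.5556: V=(p*·194.0012+(1−p*)·69.1011)/1=141.2656; Δ=(194.0012−69.1011)/(330.2912−205.3911)=1.0000; B=V−Δ·S=-136.2900
Node (1,0) S=145.0400: V=(p*·43.5426+(1−p*)·28.9604)/1=37.3857; Δ=(43.5426−28.9604)/(172.5976−107.3296)=0.2234; B=V−Δ·S=4.9808
Node (1,1) S=233.2400: V=(p*·141.2656+(1−p*)·43.5426)/1=100.0048; Δ=(141.2656−43.5426)/(277.5556−172.5976)=0.9311; B=V−Δ·S=-117.1574
Node (0,0) S=196.0000: V=(p*·100.0048+(1−p*)·37.3857)/1=73.5656; Δ=(100.0048−37.3857)/(233.2400−145.0400)=0.7100; B=V−Δ·S=-65.5880
Self-financing check: at every node Δ·S+B equals the discounted successor values.

(0,0): Delta=0.7100 Bond=-65.5880
(1,0): Delta=0.2234 Bond=4.9808
(1,1): Delta=0.9311 Bond=-117.1574
(2,0): Delta=-1.0000 Bond=136.2900
(2,1): Delta=0.7794 Bond=-90.9760
(2,2): Delta=1.0000 Bond=-136.2900
V0=73.5656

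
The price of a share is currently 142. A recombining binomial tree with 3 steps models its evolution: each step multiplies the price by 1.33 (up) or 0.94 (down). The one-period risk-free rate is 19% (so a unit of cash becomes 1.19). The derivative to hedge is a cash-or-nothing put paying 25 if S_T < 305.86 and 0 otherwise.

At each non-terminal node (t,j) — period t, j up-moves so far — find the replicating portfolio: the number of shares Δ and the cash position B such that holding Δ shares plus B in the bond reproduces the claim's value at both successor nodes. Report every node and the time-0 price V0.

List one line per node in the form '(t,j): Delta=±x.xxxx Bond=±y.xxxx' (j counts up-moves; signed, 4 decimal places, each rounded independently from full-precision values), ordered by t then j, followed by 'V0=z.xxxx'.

Under the risk-neutral measure, an up-move has probability p* = (R−d)/(u−d) = 0.6410 and values discount at R = 1.19.
Terminal payoffs: V(3,0)=25.0000, V(3,1)=25.0000, V(3,2)=25.0000, V(3,3)=0.0000
(2,0): S=125.4712. Δ = (V_up−V_dn)/(S_up−S_dn) = (25.0000−25.0000)/(166.8767−117.9429) = 0.0000. V = [p*·25.0000 + (1−p*)·25.0000]/1.19 = 21.0084. B = V − Δ·S = 21.0084.
(2,1): S=177.5284. Δ = (V_up−V_dn)/(S_up−S_dn) = (25.0000−25.0000)/(236.1128−166.8767) = 0.0000. V = [p*·25.0000 + (1−p*)·25.0000]/1.19 = 21.0084. B = V − Δ·S = 21.0084.
(2,2): S=251.1838. Δ = (V_up−V_dn)/(S_up−S_dn) = (0.0000−25.0000)/(334.0745−236.1128) = -0.2552. V = [p*·0.0000 + (1−p*)·25.0000]/1.19 = 7.5415. B = V − Δ·S = 71.6440.
(1,0): S=133.4800. Δ = (V_up−V_dn)/(S_up−S_dn) = (21.0084−21.0084)/(177.5284−125.4712) = 0.0000. V = [p*·21.0084 + (1−p*)·21.0084]/1.19 = 17.6541. B = V − Δ·S = 17.6541.
(1,1): S=188.8600. Δ = (V_up−V_dn)/(S_up−S_dn) = (7.5415−21.0084)/(251.1838−177.5284) = -0.1828. V = [p*·7.5415 + (1−p*)·21.0084]/1.19 = 10.3998. B = V − Δ·S = 44.9304.
(0,0): S=142.0000. Δ = (V_up−V_dn)/(S_up−S_dn) = (10.3998−17.6541)/(188.8600−133.4800) = -0.1310. V = [p*·10.3998 + (1−p*)·17.6541]/1.19 = 10.9277. B = V − Δ·S = 29.5285.
Each (Δ,B) replicates both successor values, so the strategy is self-financing and V0 is arbitrage-free.

(0,0): Delta=-0.1310 Bond=29.5285
(1,0): Delta=0.0000 Bond=17.6541
(1,1): Delta=-0.1828 Bond=44.9304
(2,0): Delta=0.0000 Bond=21.0084
(2,1): Delta=0.0000 Bond=21.0084
(2,2): Delta=-0.2552 Bond=71.6440
V0=10.9277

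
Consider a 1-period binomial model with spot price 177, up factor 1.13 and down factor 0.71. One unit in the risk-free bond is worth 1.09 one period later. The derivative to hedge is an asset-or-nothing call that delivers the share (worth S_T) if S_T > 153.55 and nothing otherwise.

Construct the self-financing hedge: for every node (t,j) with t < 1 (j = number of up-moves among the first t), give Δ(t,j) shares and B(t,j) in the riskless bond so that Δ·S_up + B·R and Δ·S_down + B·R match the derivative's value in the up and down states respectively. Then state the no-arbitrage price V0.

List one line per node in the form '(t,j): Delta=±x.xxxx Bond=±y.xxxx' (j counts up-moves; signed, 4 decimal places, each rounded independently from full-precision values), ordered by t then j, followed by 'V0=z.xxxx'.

No-arbitrage ⇒ martingale measure with p* = (R−d)/(u−d) = 0.9048.
At expiry t=1: V(1,0)=0.0000, V(1,1)=200.0100
  t=0,j=0: stock 177.0000 → up 200.0100 (V=200.0100), down 125.6700 (V=0.0000). Price 166.0197; hedge Δ=2.6905, bond B=-310.1946.
Self-financing check: at every node Δ·S+B equals the discounted successor values.

(0,0): Delta=2.6905 Bond=-310.1946
V0=166.0197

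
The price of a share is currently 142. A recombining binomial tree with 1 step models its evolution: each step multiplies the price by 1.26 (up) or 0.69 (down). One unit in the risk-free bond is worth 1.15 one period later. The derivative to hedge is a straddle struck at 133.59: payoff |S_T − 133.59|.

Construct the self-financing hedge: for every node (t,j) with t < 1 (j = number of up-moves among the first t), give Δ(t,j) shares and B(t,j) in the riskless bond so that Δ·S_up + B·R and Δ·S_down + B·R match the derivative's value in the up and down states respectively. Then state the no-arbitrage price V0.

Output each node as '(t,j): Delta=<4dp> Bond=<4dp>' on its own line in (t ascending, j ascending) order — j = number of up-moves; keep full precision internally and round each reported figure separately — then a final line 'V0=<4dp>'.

(0,0): Delta=0.1201 Bond=20.7336
V0=37.7863

No-arbitrage ⇒ martingale measure with p* = (R−d)/(u−d) = 0.8070.
Payoff layer (t=1): V(1,0)=35.6100, V(1,1)=45.3300
(0,0): S=142.0000. Δ = (V_up−V_dn)/(S_up−S_dn) = (45.3300−35.6100)/(178.9200−97.9800) = 0.1201. V = [p*·45.3300 + (1−p*)·35.6100]/1.15 = 37.7863. B = V − Δ·S = 20.7336.
Self-financing check: at every node Δ·S+B equals the discounted successor values.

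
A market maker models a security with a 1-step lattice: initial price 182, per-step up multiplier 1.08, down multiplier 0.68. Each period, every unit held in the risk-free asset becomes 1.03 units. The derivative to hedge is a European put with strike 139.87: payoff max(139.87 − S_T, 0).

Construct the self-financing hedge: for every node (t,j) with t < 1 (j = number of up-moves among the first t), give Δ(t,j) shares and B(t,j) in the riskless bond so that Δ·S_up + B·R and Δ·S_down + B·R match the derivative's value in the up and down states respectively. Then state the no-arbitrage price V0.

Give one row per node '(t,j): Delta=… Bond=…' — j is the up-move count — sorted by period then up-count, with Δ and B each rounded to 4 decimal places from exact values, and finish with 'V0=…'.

No-arbitrage ⇒ martingale measure with p* = (R−d)/(u−d) = 0.8750.
Terminal values V(1,·): V(1,0)=16.1100, V(1,1)=0.0000
  t=0,j=0: stock 182.0000 → up 196.5600 (V=0.0000), down 123.7600 (V=16.1100). Price 1.9551; hedge Δ=-0.2213, bond B=42.2301.
Self-financing check: at every node Δ·S+B equals the discounted successor values.

(0,0): Delta=-0.2213 Bond=42.2301
V0=1.9551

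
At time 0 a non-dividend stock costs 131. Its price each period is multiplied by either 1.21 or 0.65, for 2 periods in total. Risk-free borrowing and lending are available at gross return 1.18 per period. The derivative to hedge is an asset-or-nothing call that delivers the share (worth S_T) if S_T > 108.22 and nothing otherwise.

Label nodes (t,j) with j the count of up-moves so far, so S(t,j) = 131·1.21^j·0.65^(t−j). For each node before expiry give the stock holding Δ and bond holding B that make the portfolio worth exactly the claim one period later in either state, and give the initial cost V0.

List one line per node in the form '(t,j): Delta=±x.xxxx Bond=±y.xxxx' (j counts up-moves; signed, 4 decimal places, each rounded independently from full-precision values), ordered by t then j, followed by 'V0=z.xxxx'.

Under the risk-neutral measure, an up-move has probability p* = (R−d)/(u−d) = 0.9464 and values discount at R = 1.18.
At expiry t=2: V(2,0)=0.0000, V(2,1)=0.0000, V(2,2)=191.7971
  t=1,j=0: stock 85.1500 → up 103.0315 (V=0.0000), down 55.3475 (V=0.0000). Price 0.0000; hedge Δ=0.0000, bond B=0.0000.
  t=1,j=1: stock 158.5100 → up 191.7971 (V=191.7971), down 103.0315 (V=0.0000). Price 153.8324; hedge Δ=2.1607, bond B=-188.6624.
  t=0,j=0: stock 131.0000 → up 158.5100 (V=153.8324), down 85.1500 (V=0.0000). Price 123.3825; hedge Δ=2.0970, bond B=-151.3182.
Check: Δ(0,0)·S0 + B(0,0) = 123.3825 = V0.

(0,0): Delta=2.0970 Bond=-151.3182
(1,0): Delta=0.0000 Bond=0.0000
(1,1): Delta=2.1607 Bond=-188.6624
V0=123.3825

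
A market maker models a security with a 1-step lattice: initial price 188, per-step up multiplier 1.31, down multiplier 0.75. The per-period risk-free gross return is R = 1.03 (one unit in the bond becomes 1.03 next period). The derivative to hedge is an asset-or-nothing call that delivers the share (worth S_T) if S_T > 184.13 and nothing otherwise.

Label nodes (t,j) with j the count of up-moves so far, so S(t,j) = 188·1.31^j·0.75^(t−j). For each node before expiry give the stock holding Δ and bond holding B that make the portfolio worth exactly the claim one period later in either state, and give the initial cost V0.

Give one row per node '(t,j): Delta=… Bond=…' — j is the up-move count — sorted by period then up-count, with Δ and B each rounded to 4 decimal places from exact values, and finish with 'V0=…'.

Risk-neutral probability p* = (R−d)/(u−d) = (1.03−0.75)/(1.31−0.75) = 0.5000.
At expiry t=1: V(1,0)=0.0000, V(1,1)=246.2800
(0,0): S=188.0000. Δ = (V_up−V_dn)/(S_up−S_dn) = (246.2800−0.0000)/(246.2800−141.0000) = 2.3393. V = [p*·246.2800 + (1−p*)·0.0000]/1.03 = 119.5534. B = V − Δ·S = -320.2323.
Check: Δ(0,0)·S0 + B(0,0) = 119.5534 = V0.

(0,0): Delta=2.3393 Bond=-320.2323
V0=119.5534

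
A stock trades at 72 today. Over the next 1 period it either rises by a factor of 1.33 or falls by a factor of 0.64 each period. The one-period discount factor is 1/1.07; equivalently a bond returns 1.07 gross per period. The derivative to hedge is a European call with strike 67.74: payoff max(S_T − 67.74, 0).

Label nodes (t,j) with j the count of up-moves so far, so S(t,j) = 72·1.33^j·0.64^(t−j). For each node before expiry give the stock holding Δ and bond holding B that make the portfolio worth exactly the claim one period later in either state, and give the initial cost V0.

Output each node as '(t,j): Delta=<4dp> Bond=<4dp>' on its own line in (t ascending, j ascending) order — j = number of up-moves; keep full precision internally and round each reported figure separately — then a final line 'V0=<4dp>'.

The replicating-portfolio and risk-neutral prices coincide; use p* = (1.07−0.64)/(1.33−0.64) = 0.6232 for the latter.
Terminal payoffs: V(1,0)=0.0000, V(1,1)=28.0200
  t=0,j=0: stock 72.0000 → up 95.7600 (V=28.0200), down 46.0800 (V=0.0000). Price 16.3194; hedge Δ=0.5640, bond B=-24.2893.
Root portfolio cost Δ·72+B reproduces V0=16.3194.

(0,0): Delta=0.5640 Bond=-24.2893
V0=16.3194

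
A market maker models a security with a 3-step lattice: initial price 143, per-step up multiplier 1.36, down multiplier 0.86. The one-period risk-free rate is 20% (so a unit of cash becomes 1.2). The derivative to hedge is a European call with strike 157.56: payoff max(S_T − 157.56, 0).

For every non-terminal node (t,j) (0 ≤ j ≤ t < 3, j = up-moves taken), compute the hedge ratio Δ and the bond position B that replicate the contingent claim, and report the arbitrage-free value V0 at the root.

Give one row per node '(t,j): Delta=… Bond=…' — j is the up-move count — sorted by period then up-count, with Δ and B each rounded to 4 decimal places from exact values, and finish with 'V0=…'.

Since d<R<u, set p* = (R−d)/(u−d) = 0.6800; price each node as the discounted p*-expectation of its children.
Terminal values V(3,·): V(3,0)=0.0000, V(3,1)=0.0000, V(3,2)=69.9038, V(3,3)=202.1502
  t=2,j=0: stock 105.7628 → up 143.8374 (V=0.0000), down 90.9560 (V=0.0000). Price 0.0000; hedge Δ=0.0000, bond B=0.0000.
  t=2,j=1: stock 167.2528 → up 227.4638 (V=69.9038), down 143.8374 (V=0.0000). Price 39.6122; hedge Δ=0.8359, bond B=-100.1955.
  t=2,j=2: stock 264.4928 → up 359.7102 (V=202.1502), down 227.4638 (V=69.9038). Price 133.1928; hedge Δ=1.0000, bond B=-131.3000.
  t=1,j=0: stock 122.9800 → up 167.2528 (V=39.6122), down 105.7628 (V=0.0000). Price 22.4469; hedge Δ=0.6442, bond B=-56.7774.
  t=1,j=1: stock 194.4800 → up 264.4928 (V=133.1928), down 167.2528 (V=39.6122). Price 86.0392; hedge Δ=0.9624, bond B=-101.1221.
  t=0,j=0: stock 143.0000 → up 194.4800 (V=86.0392), down 122.9800 (V=22.4469). Price 54.7414; hedge Δ=0.8894, bond B=-72.4432.
Self-financing check: at every node Δ·S+B equals the discounted successor values.

(0,0): Delta=0.8894 Bond=-72.4432
(1,0): Delta=0.6442 Bond=-56.7774
(1,1): Delta=0.9624 Bond=-101.1221
(2,0): Delta=0.0000 Bond=0.0000
(2,1): Delta=0.8359 Bond=-100.1955
(2,2): Delta=1.0000 Bond=-131.3000
V0=54.7414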